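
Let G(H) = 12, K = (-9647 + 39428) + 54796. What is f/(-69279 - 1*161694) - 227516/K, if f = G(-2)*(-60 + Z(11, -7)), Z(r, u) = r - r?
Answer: -17496385876/6511667807 ≈ -2.6869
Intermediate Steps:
Z(r, u) = 0
K = 84577 (K = 29781 + 54796 = 84577)
f = -720 (f = 12*(-60 + 0) = 12*(-60) = -720)
f/(-69279 - 1*161694) - 227516/K = -720/(-69279 - 1*161694) - 227516/84577 = -720/(-69279 - 161694) - 227516*1/84577 = -720/(-230973) - 227516/84577 = -720*(-1/230973) - 227516/84577 = 240/76991 - 227516/84577 = -17496385876/6511667807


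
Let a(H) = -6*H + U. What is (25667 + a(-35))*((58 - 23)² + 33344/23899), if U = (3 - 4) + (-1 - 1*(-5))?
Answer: 758532939720/23899 ≈ 3.1739e+7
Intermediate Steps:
U = 3 (U = -1 + (-1 + 5) = -1 + 4 = 3)
a(H) = 3 - 6*H (a(H) = -6*H + 3 = 3 - 6*H)
(25667 + a(-35))*((58 - 23)² + 33344/23899) = (25667 + (3 - 6*(-35)))*((58 - 23)² + 33344/23899) = (25667 + (3 + 210))*(35² + 33344*(1/23899)) = (25667 + 213)*(1225 + 33344/23899) = 25880*(29309619/23899) = 758532939720/23899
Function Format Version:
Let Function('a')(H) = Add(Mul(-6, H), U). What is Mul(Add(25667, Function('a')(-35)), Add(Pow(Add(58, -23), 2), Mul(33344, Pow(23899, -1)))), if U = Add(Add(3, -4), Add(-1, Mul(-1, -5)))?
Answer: Rational(758532939720, 23899) ≈ 3.1739e+7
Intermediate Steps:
U = 3 (U = Add(-1, Add(-1, 5)) = Add(-1, 4) = 3)
Function('a')(H) = Add(3, Mul(-6, H)) (Function('a')(H) = Add(Mul(-6, H), 3) = Add(3, Mul(-6, H)))
Mul(Add(25667, Function('a')(-35)), Add(Pow(Add(58, -23), 2), Mul(33344, Pow(23899, -1)))) = Mul(Add(25667, Add(3, Mul(-6, -35))), Add(Pow(Add(58, -23), 2), Mul(33344, Pow(23899, -1)))) = Mul(Add(25667, Add(3, 210)), Add(Pow(35, 2), Mul(33344, Rational(1, 23899)))) = Mul(Add(25667, 213), Add(1225, Rational(33344, 23899))) = Mul(25880, Rational(29309619, 23899)) = Rational(758532939720, 23899)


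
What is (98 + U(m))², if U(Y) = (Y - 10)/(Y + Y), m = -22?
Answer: 1179396/121 ≈ 9747.1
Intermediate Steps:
U(Y) = (-10 + Y)/(2*Y) (U(Y) = (-10 + Y)/((2*Y)) = (-10 + Y)*(1/(2*Y)) = (-10 + Y)/(2*Y))
(98 + U(m))² = (98 + (½)*(-10 - 22)/(-22))² = (98 + (½)*(-1/22)*(-32))² = (98 + 8/11)² = (1086/11)² = 1179396/121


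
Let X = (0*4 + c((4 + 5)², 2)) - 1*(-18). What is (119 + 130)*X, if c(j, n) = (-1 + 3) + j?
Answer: 25149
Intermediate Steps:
c(j, n) = 2 + j
X = 101 (X = (0*4 + (2 + (4 + 5)²)) - 1*(-18) = (0 + (2 + 9²)) + 18 = (0 + (2 + 81)) + 18 = (0 + 83) + 18 = 83 + 18 = 101)
(119 + 130)*X = (119 + 130)*101 = 249*101 = 25149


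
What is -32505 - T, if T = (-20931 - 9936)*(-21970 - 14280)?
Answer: -1118961255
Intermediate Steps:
T = 1118928750 (T = -30867*(-36250) = 1118928750)
-32505 - T = -32505 - 1*1118928750 = -32505 - 1118928750 = -1118961255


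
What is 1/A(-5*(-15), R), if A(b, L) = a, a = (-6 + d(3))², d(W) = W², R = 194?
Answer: ⅑ ≈ 0.11111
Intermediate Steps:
a = 9 (a = (-6 + 3²)² = (-6 + 9)² = 3² = 9)
A(b, L) = 9
1/A(-5*(-15), R) = 1/9 = ⅑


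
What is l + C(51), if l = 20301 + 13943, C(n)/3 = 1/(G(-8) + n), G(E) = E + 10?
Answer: 1814935/53 ≈ 34244.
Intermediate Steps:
G(E) = 10 + E
C(n) = 3/(2 + n) (C(n) = 3/((10 - 8) + n) = 3/(2 + n))
l = 34244
l + C(51) = 34244 + 3/(2 + 51) = 34244 + 3/53 = 1814935/53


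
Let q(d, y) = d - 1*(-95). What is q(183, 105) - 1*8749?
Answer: -8471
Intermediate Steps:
q(d, y) = 95 + d (q(d, y) = d + 95 = 95 + d)
q(183, 105) - 1*8749 = (95 + 183) - 1*8749 = 278 - 8749 = -8471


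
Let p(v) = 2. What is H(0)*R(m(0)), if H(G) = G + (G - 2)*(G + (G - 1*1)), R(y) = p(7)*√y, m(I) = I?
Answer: 0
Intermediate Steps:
R(y) = 2*√y
H(G) = G + (-1 + 2*G)*(-2 + G) (H(G) = G + (-2 + G)*(G + (G - 1)) = G + (-2 + G)*(G + (-1 + G)) = G + (-2 + G)*(-1 + 2*G) = G + (-1 + 2*G)*(-2 + G))
H(0)*R(m(0)) = (2 - 4*0 + 2*0²)*(2*√0) = (2 + 0 + 2*0)*(2*0) = (2 + 0 + 0)*0 = 2*0 = 0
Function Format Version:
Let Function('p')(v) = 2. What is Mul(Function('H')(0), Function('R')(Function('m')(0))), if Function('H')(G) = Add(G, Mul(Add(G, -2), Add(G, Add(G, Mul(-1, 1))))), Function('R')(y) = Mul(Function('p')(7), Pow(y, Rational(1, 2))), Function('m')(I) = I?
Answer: 0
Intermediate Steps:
Function('R')(y) = Mul(2, Pow(y, Rational(1, 2)))
Function('H')(G) = Add(G, Mul(Add(-1, Mul(2, G)), Add(-2, G))) (Function('H')(G) = Add(G, Mul(Add(-2, G), Add(G, Add(G, -1)))) = Add(G, Mul(Add(-2, G), Add(G, Add(-1, G)))) = Add(G, Mul(Add(-2, G), Add(-1, Mul(2, G)))) = Add(G, Mul(Add(-1, Mul(2, G)), Add(-2, G))))
Mul(Function('H')(0), Function('R')(Function('m')(0))) = Mul(Add(2, Mul(-4, 0), Mul(2, Pow(0, 2))), Mul(2, Pow(0, Rational(1, 2)))) = Mul(Add(2, 0, Mul(2, 0)), Mul(2, 0)) = Mul(Add(2, 0, 0), 0) = Mul(2, 0) = 0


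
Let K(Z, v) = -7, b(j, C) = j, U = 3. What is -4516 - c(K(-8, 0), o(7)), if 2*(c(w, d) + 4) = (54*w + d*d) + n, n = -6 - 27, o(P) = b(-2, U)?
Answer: -8617/2 ≈ -4308.5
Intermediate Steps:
o(P) = -2
n = -33
c(w, d) = -41/2 + d²/2 + 27*w (c(w, d) = -4 + ((54*w + d*d) - 33)/2 = -4 + ((54*w + d²) - 33)/2 = -4 + ((d² + 54*w) - 33)/2 = -4 + (-33 + d² + 54*w)/2 = -4 + (-33/2 + d²/2 + 27*w) = -41/2 + d²/2 + 27*w)
-4516 - c(K(-8, 0), o(7)) = -4516 - (-41/2 + (½)*(-2)² + 27*(-7)) = -4516 - (-41/2 + (½)*4 - 189) = -4516 - (-41/2 + 2 - 189) = -4516 - 1*(-415/2) = -4516 + 415/2 = -8617/2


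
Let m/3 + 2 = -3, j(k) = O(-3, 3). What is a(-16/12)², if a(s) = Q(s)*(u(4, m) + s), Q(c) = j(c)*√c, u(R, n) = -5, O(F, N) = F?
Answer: -1444/3 ≈ -481.33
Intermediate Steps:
j(k) = -3
m = -15 (m = -6 + 3*(-3) = -6 - 9 = -15)
Q(c) = -3*√c
a(s) = -3*√s*(-5 + s) (a(s) = (-3*√s)*(-5 + s) = -3*√s*(-5 + s))
a(-16/12)² = (3*√(-16/12)*(5 - (-16)/12))² = (3*√(-16*1/12)*(5 - (-16)/12))² = (3*√(-4/3)*(5 - 1*(-4/3)))² = (3*(2*I*√3/3)*(5 + 4/3))² = (3*(2*I*√3/3)*(19/3))² = (38*I*√3/3)² = -1444/3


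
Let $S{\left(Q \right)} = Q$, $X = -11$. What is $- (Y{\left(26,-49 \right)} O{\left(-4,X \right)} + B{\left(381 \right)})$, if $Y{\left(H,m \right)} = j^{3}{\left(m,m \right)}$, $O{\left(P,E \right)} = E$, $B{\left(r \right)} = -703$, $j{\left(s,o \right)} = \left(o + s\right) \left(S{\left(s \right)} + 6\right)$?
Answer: $823144876487$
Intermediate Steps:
$j{\left(s,o \right)} = \left(6 + s\right) \left(o + s\right)$ ($j{\left(s,o \right)} = \left(o + s\right) \left(s + 6\right) = \left(o + s\right) \left(6 + s\right) = \left(6 + s\right) \left(o + s\right)$)
$Y{\left(H,m \right)} = \left(2 m^{2} + 12 m\right)^{3}$ ($Y{\left(H,m \right)} = \left(m^{2} + 6 m + 6 m + m m\right)^{3} = \left(m^{2} + 6 m + 6 m + m^{2}\right)^{3} = \left(2 m^{2} + 12 m\right)^{3}$)
$- (Y{\left(26,-49 \right)} O{\left(-4,X \right)} + B{\left(381 \right)}) = - (8 \left(-49\right)^{3} \left(6 - 49\right)^{3} \left(-11\right) - 703) = - (8 \left(-117649\right) \left(-43\right)^{3} \left(-11\right) - 703) = - (8 \left(-117649\right) \left(-79507\right) \left(-11\right) - 703) = - (74831352344 \left(-11\right) - 703) = - (-823144875784 - 703) = \left(-1\right) \left(-823144876487\right) = 823144876487$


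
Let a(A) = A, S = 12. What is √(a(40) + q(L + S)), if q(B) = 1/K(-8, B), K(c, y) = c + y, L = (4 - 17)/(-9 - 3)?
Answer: 2*√37393/61 ≈ 6.3401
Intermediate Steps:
L = 13/12 (L = -13/(-12) = -13*(-1/12) = 13/12 ≈ 1.0833)
q(B) = 1/(-8 + B)
√(a(40) + q(L + S)) = √(40 + 1/(-8 + (13/12 + 12))) = √(40 + 1/(-8 + 157/12)) = √(40 + 1/(61/12)) = √(40 + 12/61) = √(2452/61) = 2*√37393/61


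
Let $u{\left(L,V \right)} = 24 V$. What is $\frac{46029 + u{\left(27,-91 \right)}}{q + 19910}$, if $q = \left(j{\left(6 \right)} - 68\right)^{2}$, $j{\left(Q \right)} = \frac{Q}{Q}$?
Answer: $\frac{14615}{8133} \approx 1.797$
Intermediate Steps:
$j{\left(Q \right)} = 1$
$q = 4489$ ($q = \left(1 - 68\right)^{2} = \left(-67\right)^{2} = 4489$)
$\frac{46029 + u{\left(27,-91 \right)}}{q + 19910} = \frac{46029 + 24 \left(-91\right)}{4489 + 19910} = \frac{46029 - 2184}{24399} = 43845 \cdot \frac{1}{24399} = \frac{14615}{8133}$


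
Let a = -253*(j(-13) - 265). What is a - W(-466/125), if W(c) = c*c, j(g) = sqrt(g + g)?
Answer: 1047360969/15625 - 253*I*sqrt(26) ≈ 67031.0 - 1290.1*I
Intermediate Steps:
j(g) = sqrt(2)*sqrt(g) (j(g) = sqrt(2*g) = sqrt(2)*sqrt(g))
W(c) = c**2
a = 67045 - 253*I*sqrt(26) (a = -253*(sqrt(2)*sqrt(-13) - 265) = -253*(sqrt(2)*(I*sqrt(13)) - 265) = -253*(I*sqrt(26) - 265) = -253*(-265 + I*sqrt(26)) = 67045 - 253*I*sqrt(26) ≈ 67045.0 - 1290.1*I)
a - W(-466/125) = (67045 - 253*I*sqrt(26)) - (-466/125)**2 = (67045 - 253*I*sqrt(26)) - 1*217156/15625 = (67045 - 253*I*sqrt(26)) - 217156/15625 = 1047360969/15625 - 253*I*sqrt(26)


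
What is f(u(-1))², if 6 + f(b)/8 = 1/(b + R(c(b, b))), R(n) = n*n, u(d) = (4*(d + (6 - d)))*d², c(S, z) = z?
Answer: 12952801/5625 ≈ 2302.7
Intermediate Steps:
u(d) = 24*d² (u(d) = (4*6)*d² = 24*d²)
R(n) = n²
f(b) = -48 + 8/(b + b²)
f(u(-1))² = (8*(1 - 144*(-1)² - 6*(24*(-1)²)²)/(((24*(-1)²))*(1 + 24*(-1)²)))² = (8*(1 - 144 - 6*(24*1)²)/(((24*1))*(1 + 24*1)))² = (8*(1 - 6*24 - 6*24²)/(24*(1 + 24)))² = (8*(1/24)*(1 - 144 - 6*576)/25)² = (8*(1/24)*(1/25)*(1 - 144 - 3456))² = (8*(1/24)*(1/25)*(-3599))² = (-3599/75)² = 12952801/5625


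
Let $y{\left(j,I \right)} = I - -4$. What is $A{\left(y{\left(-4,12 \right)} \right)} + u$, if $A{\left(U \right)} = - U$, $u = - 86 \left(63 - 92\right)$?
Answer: $2478$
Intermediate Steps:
$y{\left(j,I \right)} = 4 + I$ ($y{\left(j,I \right)} = I + 4 = 4 + I$)
$u = 2494$ ($u = \left(-86\right) \left(-29\right) = 2494$)
$A{\left(y{\left(-4,12 \right)} \right)} + u = - (4 + 12) + 2494 = \left(-1\right) 16 + 2494 = -16 + 2494 = 2478$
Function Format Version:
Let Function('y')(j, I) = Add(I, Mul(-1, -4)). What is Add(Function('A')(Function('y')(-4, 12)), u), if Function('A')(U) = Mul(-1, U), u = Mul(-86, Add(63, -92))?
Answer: 2478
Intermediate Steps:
Function('y')(j, I) = Add(4, I) (Function('y')(j, I) = Add(I, 4) = Add(4, I))
u = 2494 (u = Mul(-86, -29) = 2494)
Add(Function('A')(Function('y')(-4, 12)), u) = Add(Mul(-1, Add(4, 12)), 2494) = Add(Mul(-1, 16), 2494) = Add(-16, 2494) = 2478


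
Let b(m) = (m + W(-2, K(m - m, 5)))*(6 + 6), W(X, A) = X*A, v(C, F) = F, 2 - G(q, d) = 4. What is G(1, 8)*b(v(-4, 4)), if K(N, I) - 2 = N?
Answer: 0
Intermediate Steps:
G(q, d) = -2 (G(q, d) = 2 - 1*4 = 2 - 4 = -2)
K(N, I) = 2 + N
W(X, A) = A*X
b(m) = -48 + 12*m (b(m) = (m + (2 + (m - m))*(-2))*(6 + 6) = (m + (2 + 0)*(-2))*12 = (m + 2*(-2))*12 = (m - 4)*12 = (-4 + m)*12 = -48 + 12*m)
G(1, 8)*b(v(-4, 4)) = -2*(-48 + 12*4) = -2*(-48 + 48) = -2*0 = 0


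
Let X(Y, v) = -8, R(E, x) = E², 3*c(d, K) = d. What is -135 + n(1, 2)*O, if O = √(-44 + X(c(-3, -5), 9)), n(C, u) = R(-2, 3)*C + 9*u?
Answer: -135 + 44*I*√13 ≈ -135.0 + 158.64*I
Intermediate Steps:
c(d, K) = d/3
n(C, u) = 4*C + 9*u (n(C, u) = (-2)²*C + 9*u = 4*C + 9*u)
O = 2*I*√13 (O = √(-44 - 8) = √(-52) = 2*I*√13 ≈ 7.2111*I)
-135 + n(1, 2)*O = -135 + (4*1 + 9*2)*(2*I*√13) = -135 + (4 + 18)*(2*I*√13) = -135 + 22*(2*I*√13) = -135 + 44*I*√13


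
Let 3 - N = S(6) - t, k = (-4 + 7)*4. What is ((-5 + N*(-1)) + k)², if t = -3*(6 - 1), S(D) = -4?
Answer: 225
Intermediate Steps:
t = -15 (t = -3*5 = -15)
k = 12 (k = 3*4 = 12)
N = -8 (N = 3 - (-4 - 1*(-15)) = 3 - (-4 + 15) = 3 - 1*11 = 3 - 11 = -8)
((-5 + N*(-1)) + k)² = ((-5 - 8*(-1)) + 12)² = ((-5 + 8) + 12)² = (3 + 12)² = 15² = 225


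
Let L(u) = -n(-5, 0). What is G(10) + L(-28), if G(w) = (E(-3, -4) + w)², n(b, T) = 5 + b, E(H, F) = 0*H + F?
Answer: 36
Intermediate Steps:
E(H, F) = F (E(H, F) = 0 + F = F)
L(u) = 0 (L(u) = -(5 - 5) = -1*0 = 0)
G(w) = (-4 + w)²
G(10) + L(-28) = (-4 + 10)² + 0 = 6² + 0 = 36 + 0 = 36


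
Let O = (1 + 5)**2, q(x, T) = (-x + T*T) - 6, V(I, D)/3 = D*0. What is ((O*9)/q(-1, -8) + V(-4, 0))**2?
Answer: 104976/3481 ≈ 30.157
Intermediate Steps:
V(I, D) = 0 (V(I, D) = 3*(D*0) = 3*0 = 0)
q(x, T) = -6 + T**2 - x (q(x, T) = (-x + T**2) - 6 = (T**2 - x) - 6 = -6 + T**2 - x)
O = 36 (O = 6**2 = 36)
((O*9)/q(-1, -8) + V(-4, 0))**2 = ((36*9)/(-6 + (-8)**2 - 1*(-1)) + 0)**2 = (324/(-6 + 64 + 1) + 0)**2 = (324/59 + 0)**2 = (324/59)**2 = 104976/3481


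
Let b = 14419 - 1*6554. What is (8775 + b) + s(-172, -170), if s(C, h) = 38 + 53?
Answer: 16731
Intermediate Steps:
s(C, h) = 91
b = 7865 (b = 14419 - 6554 = 7865)
(8775 + b) + s(-172, -170) = (8775 + 7865) + 91 = 16640 + 91 = 16731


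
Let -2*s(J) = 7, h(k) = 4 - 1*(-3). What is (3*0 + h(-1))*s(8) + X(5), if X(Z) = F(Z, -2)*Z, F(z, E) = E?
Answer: -69/2 ≈ -34.500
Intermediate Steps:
h(k) = 7 (h(k) = 4 + 3 = 7)
X(Z) = -2*Z
s(J) = -7/2 (s(J) = -½*7 = -7/2)
(3*0 + h(-1))*s(8) + X(5) = (3*0 + 7)*(-7/2) - 2*5 = (0 + 7)*(-7/2) - 10 = 7*(-7/2) - 10 = -49/2 - 10 = -69/2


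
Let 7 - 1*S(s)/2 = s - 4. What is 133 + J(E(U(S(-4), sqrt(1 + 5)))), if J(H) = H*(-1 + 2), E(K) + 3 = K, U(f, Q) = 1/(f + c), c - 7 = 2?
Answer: 5071/39 ≈ 130.03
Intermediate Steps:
c = 9 (c = 7 + 2 = 9)
S(s) = 22 - 2*s (S(s) = 14 - 2*(s - 4) = 14 - 2*(-4 + s) = 14 + (8 - 2*s) = 22 - 2*s)
U(f, Q) = 1/(9 + f) (U(f, Q) = 1/(f + 9) = 1/(9 + f))
E(K) = -3 + K
J(H) = H (J(H) = H*1 = H)
133 + J(E(U(S(-4), sqrt(1 + 5)))) = 133 + (-3 + 1/(9 + (22 - 2*(-4)))) = 133 + (-3 + 1/(9 + (22 + 8))) = 133 + (-3 + 1/(9 + 30)) = 133 + (-3 + 1/39) = 133 - 116/39 = 5071/39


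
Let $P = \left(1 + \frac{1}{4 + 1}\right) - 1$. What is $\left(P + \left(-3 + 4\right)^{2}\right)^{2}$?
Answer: $\frac{36}{25} \approx 1.44$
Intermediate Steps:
$P = \frac{1}{5}$ ($P = \left(1 + \frac{1}{5}\right) - 1 = \frac{6}{5} - 1 = \frac{1}{5} \approx 0.2$)
$\left(P + \left(-3 + 4\right)^{2}\right)^{2} = \left(\frac{1}{5} + \left(-3 + 4\right)^{2}\right)^{2} = \left(\frac{1}{5} + 1^{2}\right)^{2} = \left(\frac{1}{5} + 1\right)^{2} = \left(\frac{6}{5}\right)^{2} = \frac{36}{25}$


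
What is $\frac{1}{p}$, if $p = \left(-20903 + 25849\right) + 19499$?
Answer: $\frac{1}{24445} \approx 4.0908 \cdot 10^{-5}$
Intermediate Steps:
$p = 24445$ ($p = 4946 + 19499 = 24445$)
$\frac{1}{p} = \frac{1}{24445}$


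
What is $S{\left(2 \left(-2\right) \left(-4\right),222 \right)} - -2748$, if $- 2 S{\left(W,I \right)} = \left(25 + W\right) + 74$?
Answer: $\frac{5381}{2} \approx 2690.5$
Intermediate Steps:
$S{\left(W,I \right)} = - \frac{99}{2} - \frac{W}{2}$ ($S{\left(W,I \right)} = - \frac{\left(25 + W\right) + 74}{2} = - \frac{99 + W}{2} = - \frac{99}{2} - \frac{W}{2}$)
$S{\left(2 \left(-2\right) \left(-4\right),222 \right)} - -2748 = \left(- \frac{99}{2} - \frac{2 \left(-2\right) \left(-4\right)}{2}\right) - -2748 = \left(- \frac{99}{2} - \frac{\left(-4\right) \left(-4\right)}{2}\right) + 2748 = \left(- \frac{99}{2} - 8\right) + 2748 = - \frac{115}{2} + 2748 = \frac{5381}{2}$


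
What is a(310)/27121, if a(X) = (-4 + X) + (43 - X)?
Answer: 39/27121 ≈ 0.0014380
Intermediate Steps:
a(X) = 39
a(310)/27121 = 39/27121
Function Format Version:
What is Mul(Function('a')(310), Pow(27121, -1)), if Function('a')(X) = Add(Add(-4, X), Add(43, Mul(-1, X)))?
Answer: Rational(39, 27121) ≈ 0.0014380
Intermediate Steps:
Function('a')(X) = 39
Mul(Function('a')(310), Pow(27121, -1)) = Mul(39, Pow(27121, -1)) = Mul(39, Rational(1, 27121)) = Rational(39, 27121)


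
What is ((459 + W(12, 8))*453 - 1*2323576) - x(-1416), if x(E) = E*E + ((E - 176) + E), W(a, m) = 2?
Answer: -4116791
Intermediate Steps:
x(E) = -176 + E² + 2*E (x(E) = E² + ((-176 + E) + E) = E² + (-176 + 2*E) = -176 + E² + 2*E)
((459 + W(12, 8))*453 - 1*2323576) - x(-1416) = ((459 + 2)*453 - 1*2323576) - (-176 + (-1416)² + 2*(-1416)) = (461*453 - 2323576) - (-176 + 2005056 - 2832) = (208833 - 2323576) - 1*2002048 = -2114743 - 2002048 = -4116791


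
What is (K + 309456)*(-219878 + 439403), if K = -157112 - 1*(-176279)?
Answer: 72140964075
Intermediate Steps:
K = 19167 (K = -157112 + 176279 = 19167)
(K + 309456)*(-219878 + 439403) = (19167 + 309456)*(-219878 + 439403) = 328623*219525 = 72140964075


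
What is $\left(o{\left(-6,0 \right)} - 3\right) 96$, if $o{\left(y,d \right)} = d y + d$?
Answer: $-288$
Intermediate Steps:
$o{\left(y,d \right)} = d + d y$
$\left(o{\left(-6,0 \right)} - 3\right) 96 = \left(0 \left(1 - 6\right) - 3\right) 96 = \left(0 \left(-5\right) - 3\right) 96 = \left(0 - 3\right) 96 = \left(-3\right) 96 = -288$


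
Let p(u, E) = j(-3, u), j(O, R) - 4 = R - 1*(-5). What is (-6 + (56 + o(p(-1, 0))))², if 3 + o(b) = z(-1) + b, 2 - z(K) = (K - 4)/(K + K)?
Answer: 11881/4 ≈ 2970.3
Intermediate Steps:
j(O, R) = 9 + R (j(O, R) = 4 + (R - 1*(-5)) = 4 + (R + 5) = 4 + (5 + R) = 9 + R)
p(u, E) = 9 + u
z(K) = 2 - (-4 + K)/(2*K) (z(K) = 2 - (K - 4)/(K + K) = 2 - (-4 + K)/(2*K))
o(b) = -7/2 + b (o(b) = -3 + ((3/2 + 2/(-1)) + b) = -3 + ((3/2 + 2*(-1)) + b) = -3 + ((3/2 - 2) + b) = -3 + (-½ + b) = -7/2 + b)
(-6 + (56 + o(p(-1, 0))))² = (-6 + (56 + (-7/2 + (9 - 1))))² = (-6 + (56 + (-7/2 + 8)))² = (-6 + (56 + 9/2))² = (-6 + 121/2)² = (109/2)² = 11881/4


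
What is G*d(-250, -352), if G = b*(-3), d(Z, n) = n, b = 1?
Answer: 1056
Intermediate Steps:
G = -3 (G = 1*(-3) = -3)
G*d(-250, -352) = -3*(-352) = 1056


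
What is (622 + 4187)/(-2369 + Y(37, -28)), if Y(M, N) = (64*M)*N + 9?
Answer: -1603/22888 ≈ -0.070037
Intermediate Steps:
Y(M, N) = 9 + 64*M*N (Y(M, N) = 64*M*N + 9 = 9 + 64*M*N)
(622 + 4187)/(-2369 + Y(37, -28)) = (622 + 4187)/(-2369 + (9 + 64*37*(-28))) = 4809/(-2369 + (9 - 66304)) = 4809/(-2369 - 66295) = 4809/(-68664) = 4809*(-1/68664) = -1603/22888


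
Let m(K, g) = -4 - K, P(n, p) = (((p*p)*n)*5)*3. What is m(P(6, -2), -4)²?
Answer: 132496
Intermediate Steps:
P(n, p) = 15*n*p² (P(n, p) = ((p²*n)*5)*3 = ((n*p²)*5)*3 = (5*n*p²)*3 = 15*n*p²)
m(P(6, -2), -4)² = (-4 - 15*6*(-2)²)² = (-4 - 15*6*4)² = (-4 - 1*360)² = (-4 - 360)² = (-364)² = 132496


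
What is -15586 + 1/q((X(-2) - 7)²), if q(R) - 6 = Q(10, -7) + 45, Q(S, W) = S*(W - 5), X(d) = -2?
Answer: -1075435/69 ≈ -15586.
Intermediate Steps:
Q(S, W) = S*(-5 + W)
q(R) = -69 (q(R) = 6 + (10*(-5 - 7) + 45) = 6 + (10*(-12) + 45) = 6 + (-120 + 45) = 6 - 75 = -69)
-15586 + 1/q((X(-2) - 7)²) = -15586 + 1/(-69) = -15586 - 1/69 = -1075435/69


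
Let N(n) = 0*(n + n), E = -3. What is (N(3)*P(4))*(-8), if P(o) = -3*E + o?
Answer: 0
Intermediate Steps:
P(o) = 9 + o (P(o) = -3*(-3) + o = 9 + o)
N(n) = 0 (N(n) = 0*(2*n) = 0)
(N(3)*P(4))*(-8) = (0*(9 + 4))*(-8) = (0*13)*(-8) = 0*(-8) = 0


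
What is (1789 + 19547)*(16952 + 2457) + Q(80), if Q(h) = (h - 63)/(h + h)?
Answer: 66257667857/160 ≈ 4.1411e+8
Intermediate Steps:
Q(h) = (-63 + h)/(2*h) (Q(h) = (-63 + h)/((2*h)) = (-63 + h)*(1/(2*h)) = (-63 + h)/(2*h))
(1789 + 19547)*(16952 + 2457) + Q(80) = (1789 + 19547)*(16952 + 2457) + (½)*(-63 + 80)/80 = 21336*19409 + (½)*(1/80)*17 = 414110424 + 17/160 = 66257667857/160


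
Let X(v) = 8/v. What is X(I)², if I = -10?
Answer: 16/25 ≈ 0.64000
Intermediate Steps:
X(I)² = (8/(-10))² = (8*(-⅒))² = (-⅘)² = 16/25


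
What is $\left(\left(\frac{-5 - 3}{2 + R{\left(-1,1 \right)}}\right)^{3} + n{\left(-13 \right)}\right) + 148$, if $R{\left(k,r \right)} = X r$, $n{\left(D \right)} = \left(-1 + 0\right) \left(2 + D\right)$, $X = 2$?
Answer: $151$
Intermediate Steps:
$n{\left(D \right)} = -2 - D$ ($n{\left(D \right)} = - (2 + D) = -2 - D$)
$R{\left(k,r \right)} = 2 r$
$\left(\left(\frac{-5 - 3}{2 + R{\left(-1,1 \right)}}\right)^{3} + n{\left(-13 \right)}\right) + 148 = \left(\left(\frac{-5 - 3}{2 + 2 \cdot 1}\right)^{3} - -11\right) + 148 = \left(\left(- \frac{8}{2 + 2}\right)^{3} + \left(-2 + 13\right)\right) + 148 = \left(\left(- \frac{8}{4}\right)^{3} + 11\right) + 148 = \left(\left(\left(-8\right) \frac{1}{4}\right)^{3} + 11\right) + 148 = \left(\left(-2\right)^{3} + 11\right) + 148 = \left(-8 + 11\right) + 148 = 3 + 148 = 151$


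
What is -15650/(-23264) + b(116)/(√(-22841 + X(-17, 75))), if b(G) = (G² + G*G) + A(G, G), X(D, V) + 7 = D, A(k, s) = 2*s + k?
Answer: 7825/11632 - 5452*I*√22865/4573 ≈ 0.67271 - 180.28*I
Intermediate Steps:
A(k, s) = k + 2*s
X(D, V) = -7 + D
b(G) = 2*G² + 3*G (b(G) = (G² + G*G) + (G + 2*G) = (G² + G²) + 3*G = 2*G² + 3*G)
-15650/(-23264) + b(116)/(√(-22841 + X(-17, 75))) = -15650/(-23264) + (116*(3 + 2*116))/(√(-22841 + (-7 - 17))) = -15650*(-1/23264) + (116*(3 + 232))/(√(-22841 - 24)) = 7825/11632 + (116*235)/(√(-22865)) = 7825/11632 + 27260/((I*√22865)) = 7825/11632 + 27260*(-I*√22865/22865) = 7825/11632 - 5452*I*√22865/4573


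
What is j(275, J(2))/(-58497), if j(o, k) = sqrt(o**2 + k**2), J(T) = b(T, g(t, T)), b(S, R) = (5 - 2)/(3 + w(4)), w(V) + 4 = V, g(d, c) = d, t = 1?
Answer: -sqrt(75626)/58497 ≈ -0.0047011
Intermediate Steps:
w(V) = -4 + V
b(S, R) = 1 (b(S, R) = (5 - 2)/(3 + (-4 + 4)) = 3/(3 + 0) = 3/3 = 3*(1/3) = 1)
J(T) = 1
j(o, k) = sqrt(k**2 + o**2)
j(275, J(2))/(-58497) = sqrt(1**2 + 275**2)/(-58497) = sqrt(1 + 75625)*(-1/58497) = sqrt(75626)*(-1/58497) = -sqrt(75626)/58497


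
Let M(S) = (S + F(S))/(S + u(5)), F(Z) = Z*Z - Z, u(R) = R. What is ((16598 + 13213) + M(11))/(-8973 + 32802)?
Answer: 10151/8112 ≈ 1.2514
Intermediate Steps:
F(Z) = Z**2 - Z
M(S) = (S + S*(-1 + S))/(5 + S) (M(S) = (S + S*(-1 + S))/(S + 5) = (S + S*(-1 + S))/(5 + S))
((16598 + 13213) + M(11))/(-8973 + 32802) = ((16598 + 13213) + 11**2/(5 + 11))/(-8973 + 32802) = (29811 + 121/16)/23829 = (29811 + 121*(1/16))*(1/23829) = (29811 + 121/16)*(1/23829) = (477097/16)*(1/23829) = 10151/8112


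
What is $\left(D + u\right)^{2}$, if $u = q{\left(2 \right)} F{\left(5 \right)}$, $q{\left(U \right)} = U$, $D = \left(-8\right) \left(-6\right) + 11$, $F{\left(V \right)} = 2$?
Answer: $3969$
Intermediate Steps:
$D = 59$ ($D = 48 + 11 = 59$)
$u = 4$ ($u = 2 \cdot 2 = 4$)
$\left(D + u\right)^{2} = \left(59 + 4\right)^{2} = 63^{2} = 3969$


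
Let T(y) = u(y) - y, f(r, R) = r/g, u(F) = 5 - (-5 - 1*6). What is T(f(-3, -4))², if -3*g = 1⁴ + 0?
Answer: 49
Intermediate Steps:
u(F) = 16 (u(F) = 5 - (-5 - 6) = 5 - 1*(-11) = 5 + 11 = 16)
g = -⅓ (g = -(1⁴ + 0)/3 = -(1 + 0)/3 = -⅓*1 = -⅓ ≈ -0.33333)
f(r, R) = -3*r (f(r, R) = r/(-⅓) = r*(-3) = -3*r)
T(y) = 16 - y
T(f(-3, -4))² = (16 - (-3)*(-3))² = (16 - 1*9)² = (16 - 9)² = 7² = 49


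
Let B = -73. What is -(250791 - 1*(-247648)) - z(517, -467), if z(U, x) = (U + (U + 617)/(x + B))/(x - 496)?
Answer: -4799962421/9630 ≈ -4.9844e+5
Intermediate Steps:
z(U, x) = (U + (617 + U)/(-73 + x))/(-496 + x) (z(U, x) = (U + (U + 617)/(x - 73))/(x - 496) = (U + (617 + U)/(-73 + x))/(-496 + x))
-(250791 - 1*(-247648)) - z(517, -467) = -(250791 - 1*(-247648)) - (617 - 72*517 + 517*(-467))/(36208 + (-467)**2 - 569*(-467)) = -(250791 + 247648) - (617 - 37224 - 241439)/(36208 + 218089 + 265723) = -1*498439 - (-278046)/520020 = -498439 - (-278046)/520020 = -498439 - 1*(-5149/9630) = -498439 + 5149/9630 = -4799962421/9630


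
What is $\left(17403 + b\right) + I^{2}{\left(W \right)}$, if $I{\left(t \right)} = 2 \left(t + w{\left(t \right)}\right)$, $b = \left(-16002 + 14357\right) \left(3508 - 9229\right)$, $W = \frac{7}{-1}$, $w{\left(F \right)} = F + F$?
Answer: $9430212$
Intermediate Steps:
$w{\left(F \right)} = 2 F$
$W = -7$ ($W = 7 \left(-1\right) = -7$)
$b = 9411045$ ($b = \left(-1645\right) \left(-5721\right) = 9411045$)
$I{\left(t \right)} = 6 t$ ($I{\left(t \right)} = 2 \left(t + 2 t\right) = 2 \cdot 3 t = 6 t$)
$\left(17403 + b\right) + I^{2}{\left(W \right)} = \left(17403 + 9411045\right) + \left(6 \left(-7\right)\right)^{2} = 9428448 + \left(-42\right)^{2} = 9428448 + 1764 = 9430212$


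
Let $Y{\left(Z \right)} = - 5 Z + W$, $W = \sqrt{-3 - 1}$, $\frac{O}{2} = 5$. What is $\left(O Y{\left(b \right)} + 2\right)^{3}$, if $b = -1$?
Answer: $78208 + 154240 i \approx 78208.0 + 1.5424 \cdot 10^{5} i$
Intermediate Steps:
$O = 10$ ($O = 2 \cdot 5 = 10$)
$W = 2 i$ ($W = \sqrt{-4} = 2 i \approx 2.0 i$)
$Y{\left(Z \right)} = - 5 Z + 2 i$
$\left(O Y{\left(b \right)} + 2\right)^{3} = \left(10 \left(\left(-5\right) \left(-1\right) + 2 i\right) + 2\right)^{3} = \left(10 \left(5 + 2 i\right) + 2\right)^{3} = \left(\left(50 + 20 i\right) + 2\right)^{3} = \left(52 + 20 i\right)^{3}$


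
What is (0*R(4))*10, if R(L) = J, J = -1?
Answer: 0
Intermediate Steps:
R(L) = -1
(0*R(4))*10 = (0*(-1))*10 = 0*10 = 0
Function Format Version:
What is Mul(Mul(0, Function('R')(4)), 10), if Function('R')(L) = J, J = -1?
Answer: 0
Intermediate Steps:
Function('R')(L) = -1
Mul(Mul(0, Function('R')(4)), 10) = Mul(Mul(0, -1), 10) = Mul(0, 10) = 0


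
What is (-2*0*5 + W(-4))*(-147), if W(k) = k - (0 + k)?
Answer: 0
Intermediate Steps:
W(k) = 0 (W(k) = k - k = 0)
(-2*0*5 + W(-4))*(-147) = (-2*0*5 + 0)*(-147) = (0*5 + 0)*(-147) = (0 + 0)*(-147) = 0*(-147) = 0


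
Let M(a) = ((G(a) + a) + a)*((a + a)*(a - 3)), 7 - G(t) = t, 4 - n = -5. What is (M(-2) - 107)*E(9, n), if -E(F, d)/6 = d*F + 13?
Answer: 3948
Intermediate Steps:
n = 9 (n = 4 - 1*(-5) = 4 + 5 = 9)
G(t) = 7 - t
E(F, d) = -78 - 6*F*d (E(F, d) = -6*(d*F + 13) = -6*(F*d + 13) = -6*(13 + F*d) = -78 - 6*F*d)
M(a) = 2*a*(-3 + a)*(7 + a) (M(a) = (((7 - a) + a) + a)*((a + a)*(a - 3)) = (7 + a)*((2*a)*(-3 + a)) = (7 + a)*(2*a*(-3 + a)) = 2*a*(-3 + a)*(7 + a))
(M(-2) - 107)*E(9, n) = (2*(-2)*(-21 + (-2)**2 + 4*(-2)) - 107)*(-78 - 6*9*9) = (2*(-2)*(-21 + 4 - 8) - 107)*(-78 - 486) = (2*(-2)*(-25) - 107)*(-564) = (100 - 107)*(-564) = -7*(-564) = 3948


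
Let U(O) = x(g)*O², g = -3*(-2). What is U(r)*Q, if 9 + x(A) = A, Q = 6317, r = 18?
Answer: -6140124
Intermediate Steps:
g = 6
x(A) = -9 + A
U(O) = -3*O² (U(O) = (-9 + 6)*O² = -3*O²)
U(r)*Q = -3*18²*6317 = -3*324*6317 = -972*6317 = -6140124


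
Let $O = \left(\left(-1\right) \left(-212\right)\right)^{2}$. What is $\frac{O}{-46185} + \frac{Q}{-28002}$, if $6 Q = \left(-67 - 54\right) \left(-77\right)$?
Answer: $- \frac{2660478991}{2586544740} \approx -1.0286$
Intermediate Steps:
$O = 44944$ ($O = 212^{2} = 44944$)
$Q = \frac{9317}{6}$ ($Q = \frac{\left(-67 - 54\right) \left(-77\right)}{6} = \frac{\left(-121\right) \left(-77\right)}{6} = \frac{1}{6} \cdot 9317 = \frac{9317}{6} \approx 1552.8$)
$\frac{O}{-46185} + \frac{Q}{-28002} = \frac{44944}{-46185} + \frac{9317}{6 \left(-28002\right)} = 44944 \left(- \frac{1}{46185}\right) + \frac{9317}{6} \left(- \frac{1}{28002}\right) = - \frac{44944}{46185} - \frac{9317}{168012} = - \frac{2660478991}{2586544740}$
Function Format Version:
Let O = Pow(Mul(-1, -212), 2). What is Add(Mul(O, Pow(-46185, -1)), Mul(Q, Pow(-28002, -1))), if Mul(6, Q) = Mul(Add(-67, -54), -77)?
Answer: Rational(-2660478991, 2586544740) ≈ -1.0286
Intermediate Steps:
O = 44944 (O = Pow(212, 2) = 44944)
Q = Rational(9317, 6) (Q = Mul(Rational(1, 6), Mul(Add(-67, -54), -77)) = Mul(Rational(1, 6), Mul(-121, -77)) = Mul(Rational(1, 6), 9317) = Rational(9317, 6) ≈ 1552.8)
Add(Mul(O, Pow(-46185, -1)), Mul(Q, Pow(-28002, -1))) = Add(Mul(44944, Pow(-46185, -1)), Mul(Rational(9317, 6), Pow(-28002, -1))) = Add(Mul(44944, Rational(-1, 46185)), Mul(Rational(9317, 6), Rational(-1, 28002))) = Add(Rational(-44944, 46185), Rational(-9317, 168012)) = Rational(-2660478991, 2586544740)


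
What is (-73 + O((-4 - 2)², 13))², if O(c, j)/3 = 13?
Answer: 1156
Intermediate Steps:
O(c, j) = 39 (O(c, j) = 3*13 = 39)
(-73 + O((-4 - 2)², 13))² = (-73 + 39)² = (-34)² = 1156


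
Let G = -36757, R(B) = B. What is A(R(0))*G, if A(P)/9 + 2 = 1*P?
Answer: 661626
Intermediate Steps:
A(P) = -18 + 9*P (A(P) = -18 + 9*(1*P) = -18 + 9*P)
A(R(0))*G = (-18 + 9*0)*(-36757) = (-18 + 0)*(-36757) = -18*(-36757) = 661626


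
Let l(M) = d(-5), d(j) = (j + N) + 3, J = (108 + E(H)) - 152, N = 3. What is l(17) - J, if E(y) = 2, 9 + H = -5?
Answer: 43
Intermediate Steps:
H = -14 (H = -9 - 5 = -14)
J = -42 (J = (108 + 2) - 152 = 110 - 152 = -42)
d(j) = 6 + j (d(j) = (j + 3) + 3 = (3 + j) + 3 = 6 + j)
l(M) = 1 (l(M) = 6 - 5 = 1)
l(17) - J = 1 - 1*(-42) = 1 + 42 = 43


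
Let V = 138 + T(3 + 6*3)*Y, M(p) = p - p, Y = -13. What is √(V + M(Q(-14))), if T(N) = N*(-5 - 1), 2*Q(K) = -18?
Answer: 4*√111 ≈ 42.143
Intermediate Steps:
Q(K) = -9 (Q(K) = (½)*(-18) = -9)
M(p) = 0
T(N) = -6*N (T(N) = N*(-6) = -6*N)
V = 1776 (V = 138 - 6*(3 + 6*3)*(-13) = 138 - 6*(3 + 18)*(-13) = 138 - 6*21*(-13) = 138 - 126*(-13) = 138 + 1638 = 1776)
√(V + M(Q(-14))) = √(1776 + 0) = √1776 = 4*√111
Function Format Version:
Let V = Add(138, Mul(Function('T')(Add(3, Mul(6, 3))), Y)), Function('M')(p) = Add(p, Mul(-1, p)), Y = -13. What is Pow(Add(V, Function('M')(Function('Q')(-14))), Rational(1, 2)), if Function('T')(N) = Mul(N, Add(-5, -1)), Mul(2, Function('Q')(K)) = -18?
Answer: Mul(4, Pow(111, Rational(1, 2))) ≈ 42.143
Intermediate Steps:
Function('Q')(K) = -9 (Function('Q')(K) = Mul(Rational(1, 2), -18) = -9)
Function('M')(p) = 0
Function('T')(N) = Mul(-6, N) (Function('T')(N) = Mul(N, -6) = Mul(-6, N))
V = 1776 (V = Add(138, Mul(Mul(-6, Add(3, Mul(6, 3))), -13)) = Add(138, Mul(Mul(-6, Add(3, 18)), -13)) = Add(138, Mul(Mul(-6, 21), -13)) = Add(138, Mul(-126, -13)) = Add(138, 1638) = 1776)
Pow(Add(V, Function('M')(Function('Q')(-14))), Rational(1, 2)) = Pow(Add(1776, 0), Rational(1, 2)) = Pow(1776, Rational(1, 2)) = Mul(4, Pow(111, Rational(1, 2)))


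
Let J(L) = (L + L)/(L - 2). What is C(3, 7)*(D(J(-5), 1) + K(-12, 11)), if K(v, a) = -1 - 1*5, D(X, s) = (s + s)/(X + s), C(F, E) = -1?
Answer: 88/17 ≈ 5.1765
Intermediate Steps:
J(L) = 2*L/(-2 + L) (J(L) = (2*L)/(-2 + L) = 2*L/(-2 + L))
D(X, s) = 2*s/(X + s) (D(X, s) = (2*s)/(X + s) = 2*s/(X + s))
K(v, a) = -6 (K(v, a) = -1 - 5 = -6)
C(3, 7)*(D(J(-5), 1) + K(-12, 11)) = -(2*1/(2*(-5)/(-2 - 5) + 1) - 6) = -(2*1/(2*(-5)/(-7) + 1) - 6) = -(2*1/(2*(-5)*(-⅐) + 1) - 6) = -(2*1/(10/7 + 1) - 6) = -(2*1/(17/7) - 6) = -(2*1*(7/17) - 6) = -(14/17 - 6) = -1*(-88/17) = 88/17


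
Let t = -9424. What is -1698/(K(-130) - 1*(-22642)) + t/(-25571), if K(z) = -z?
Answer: 85591885/291151406 ≈ 0.29398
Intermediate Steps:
-1698/(K(-130) - 1*(-22642)) + t/(-25571) = -1698/(-1*(-130) - 1*(-22642)) - 9424/(-25571) = -1698/(130 + 22642) - 9424*(-1/25571) = -1698/22772 + 9424/25571 = -1698*1/22772 + 9424/25571 = -849/11386 + 9424/25571 = 85591885/291151406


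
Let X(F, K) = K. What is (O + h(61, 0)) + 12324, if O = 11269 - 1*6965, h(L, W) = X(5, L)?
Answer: 16689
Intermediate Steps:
h(L, W) = L
O = 4304 (O = 11269 - 6965 = 4304)
(O + h(61, 0)) + 12324 = (4304 + 61) + 12324 = 4365 + 12324 = 16689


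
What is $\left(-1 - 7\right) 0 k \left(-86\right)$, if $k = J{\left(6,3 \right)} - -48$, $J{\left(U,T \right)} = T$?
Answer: $0$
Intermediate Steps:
$k = 51$ ($k = 3 - -48 = 3 + 48 = 51$)
$\left(-1 - 7\right) 0 k \left(-86\right) = \left(-1 - 7\right) 0 \cdot 51 \left(-86\right) = \left(-8\right) 0 \cdot 51 \left(-86\right) = 0 \cdot 51 \left(-86\right) = 0 \left(-86\right) = 0$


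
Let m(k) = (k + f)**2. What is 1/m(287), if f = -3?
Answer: 1/80656 ≈ 1.2398e-5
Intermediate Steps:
m(k) = (-3 + k)**2 (m(k) = (k - 3)**2 = (-3 + k)**2)
1/m(287) = 1/((-3 + 287)**2) = 1/(284**2) = 1/80656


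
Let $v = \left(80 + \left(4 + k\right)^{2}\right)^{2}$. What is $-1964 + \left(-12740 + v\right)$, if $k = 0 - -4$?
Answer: $6032$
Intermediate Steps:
$k = 4$ ($k = 0 + 4 = 4$)
$v = 20736$ ($v = \left(80 + \left(4 + 4\right)^{2}\right)^{2} = \left(80 + 8^{2}\right)^{2} = \left(80 + 64\right)^{2} = 144^{2} = 20736$)
$-1964 + \left(-12740 + v\right) = -1964 + \left(-12740 + 20736\right) = -1964 + 7996 = 6032$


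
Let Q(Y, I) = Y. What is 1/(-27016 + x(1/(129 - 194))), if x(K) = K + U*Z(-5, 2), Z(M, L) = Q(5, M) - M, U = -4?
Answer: -65/1758641 ≈ -3.6960e-5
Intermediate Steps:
Z(M, L) = 5 - M
x(K) = -40 + K (x(K) = K - 4*(5 - 1*(-5)) = K - 4*(5 + 5) = K - 4*10 = K - 40 = -40 + K)
1/(-27016 + x(1/(129 - 194))) = 1/(-27016 + (-40 + 1/(129 - 194))) = 1/(-27016 + (-40 + 1/(-65))) = 1/(-27016 + (-40 - 1/65)) = 1/(-27016 - 2601/65) = 1/(-1758641/65) = -65/1758641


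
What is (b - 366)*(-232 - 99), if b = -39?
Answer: 134055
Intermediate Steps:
(b - 366)*(-232 - 99) = (-39 - 366)*(-232 - 99) = -405*(-331) = 134055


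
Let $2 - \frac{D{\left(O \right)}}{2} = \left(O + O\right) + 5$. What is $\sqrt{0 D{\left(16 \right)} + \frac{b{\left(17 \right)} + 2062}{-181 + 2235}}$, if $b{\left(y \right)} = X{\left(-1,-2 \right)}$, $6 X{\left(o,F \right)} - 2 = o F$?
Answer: $\frac{\sqrt{56406}}{237} \approx 1.0021$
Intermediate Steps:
$X{\left(o,F \right)} = \frac{1}{3} + \frac{F o}{6}$ ($X{\left(o,F \right)} = \frac{1}{3} + \frac{o F}{6} = \frac{1}{3} + \frac{F o}{6}$)
$b{\left(y \right)} = \frac{2}{3}$ ($b{\left(y \right)} = \frac{1}{3} + \frac{1}{6} \left(-2\right) \left(-1\right) = \frac{1}{3} + \frac{1}{3} = \frac{2}{3}$)
$D{\left(O \right)} = -6 - 4 O$ ($D{\left(O \right)} = 4 - 2 \left(\left(O + O\right) + 5\right) = 4 - 2 \left(2 O + 5\right) = 4 - 2 \left(5 + 2 O\right) = 4 - \left(10 + 4 O\right) = -6 - 4 O$)
$\sqrt{0 D{\left(16 \right)} + \frac{b{\left(17 \right)} + 2062}{-181 + 2235}} = \sqrt{0 \left(-6 - 64\right) + \frac{\frac{2}{3} + 2062}{-181 + 2235}} = \sqrt{0 \left(-6 - 64\right) + \frac{6188}{3 \cdot 2054}} = \sqrt{0 \left(-70\right) + \frac{6188}{3} \cdot \frac{1}{2054}} = \sqrt{0 + \frac{238}{237}} = \sqrt{\frac{238}{237}} = \frac{\sqrt{56406}}{237}$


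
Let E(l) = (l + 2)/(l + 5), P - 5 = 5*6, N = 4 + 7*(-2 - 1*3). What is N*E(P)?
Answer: -1147/40 ≈ -28.675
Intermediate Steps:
N = -31 (N = 4 + 7*(-2 - 3) = 4 + 7*(-5) = 4 - 35 = -31)
P = 35 (P = 5 + 5*6 = 5 + 30 = 35)
E(l) = (2 + l)/(5 + l)
N*E(P) = -31*(2 + 35)/(5 + 35) = -31*37/40 = -1147/40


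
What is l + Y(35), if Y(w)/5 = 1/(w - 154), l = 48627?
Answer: 5786608/119 ≈ 48627.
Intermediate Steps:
Y(w) = 5/(-154 + w) (Y(w) = 5/(w - 154) = 5/(-154 + w))
l + Y(35) = 48627 + 5/(-154 + 35) = 48627 + 5/(-119) = 48627 + 5*(-1/119) = 48627 - 5/119 = 5786608/119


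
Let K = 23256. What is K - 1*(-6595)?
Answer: 29851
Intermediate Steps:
K - 1*(-6595) = 23256 - 1*(-6595) = 23256 + 6595 = 29851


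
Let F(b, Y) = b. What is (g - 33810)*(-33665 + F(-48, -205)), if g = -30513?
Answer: 2168521299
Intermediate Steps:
(g - 33810)*(-33665 + F(-48, -205)) = (-30513 - 33810)*(-33665 - 48) = -64323*(-33713) = 2168521299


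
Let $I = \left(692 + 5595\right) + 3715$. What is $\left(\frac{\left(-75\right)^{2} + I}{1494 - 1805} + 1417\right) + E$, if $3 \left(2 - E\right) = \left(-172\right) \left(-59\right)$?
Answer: $- \frac{1878982}{933} \approx -2013.9$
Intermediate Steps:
$I = 10002$ ($I = 6287 + 3715 = 10002$)
$E = - \frac{10142}{3}$ ($E = 2 - \frac{\left(-172\right) \left(-59\right)}{3} = 2 - \frac{10148}{3} = - \frac{10142}{3} \approx -3380.7$)
$\left(\frac{\left(-75\right)^{2} + I}{1494 - 1805} + 1417\right) + E = \left(\frac{\left(-75\right)^{2} + 10002}{1494 - 1805} + 1417\right) - \frac{10142}{3} = \left(\frac{5625 + 10002}{-311} + 1417\right) - \frac{10142}{3} = \left(15627 \left(- \frac{1}{311}\right) + 1417\right) - \frac{10142}{3} = \left(- \frac{15627}{311} + 1417\right) - \frac{10142}{3} = \frac{425060}{311} - \frac{10142}{3} = - \frac{1878982}{933}$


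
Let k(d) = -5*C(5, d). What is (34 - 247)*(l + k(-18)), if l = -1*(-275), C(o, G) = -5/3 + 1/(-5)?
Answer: -60563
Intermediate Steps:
C(o, G) = -28/15 (C(o, G) = -5*⅓ + 1*(-⅕) = -5/3 - ⅕ = -28/15)
k(d) = 28/3 (k(d) = -5*(-28/15) = 28/3)
l = 275
(34 - 247)*(l + k(-18)) = (34 - 247)*(275 + 28/3) = -213*853/3 = -60563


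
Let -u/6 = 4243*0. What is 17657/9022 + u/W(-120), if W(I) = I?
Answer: 17657/9022 ≈ 1.9571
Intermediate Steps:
u = 0 (u = -25458*0 = -6*0 = 0)
17657/9022 + u/W(-120) = 17657/9022 + 0/(-120) = 17657*(1/9022) + 0*(-1/120) = 17657/9022 + 0 = 17657/9022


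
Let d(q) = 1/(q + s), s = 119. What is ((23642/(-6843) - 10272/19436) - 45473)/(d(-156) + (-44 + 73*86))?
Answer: -55948289376811/7669376850009 ≈ -7.2950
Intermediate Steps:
d(q) = 1/(119 + q) (d(q) = 1/(q + 119) = 1/(119 + q))
((23642/(-6843) - 10272/19436) - 45473)/(d(-156) + (-44 + 73*86)) = ((23642/(-6843) - 10272/19436) - 45473)/(1/(119 - 156) + (-44 + 73*86)) = ((23642*(-1/6843) - 10272*1/19436) - 45473)/(1/(-37) + (-44 + 6278)) = ((-23642/6843 - 2568/4859) - 45473)/(-1/37 + 6234) = (-132449302/33250137 - 45473)/(230657/37) = -1512115929103/33250137*37/230657 = -55948289376811/7669376850009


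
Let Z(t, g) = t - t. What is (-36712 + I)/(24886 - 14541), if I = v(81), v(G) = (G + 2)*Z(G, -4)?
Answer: -36712/10345 ≈ -3.5488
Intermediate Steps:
Z(t, g) = 0
v(G) = 0 (v(G) = (G + 2)*0 = (2 + G)*0 = 0)
I = 0
(-36712 + I)/(24886 - 14541) = (-36712 + 0)/(24886 - 14541) = -36712/10345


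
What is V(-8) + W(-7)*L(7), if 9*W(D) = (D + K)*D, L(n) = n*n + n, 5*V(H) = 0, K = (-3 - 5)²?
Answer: -7448/3 ≈ -2482.7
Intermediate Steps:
K = 64 (K = (-8)² = 64)
V(H) = 0 (V(H) = (⅕)*0 = 0)
L(n) = n + n² (L(n) = n² + n = n + n²)
W(D) = D*(64 + D)/9 (W(D) = ((D + 64)*D)/9 = ((64 + D)*D)/9 = (D*(64 + D))/9 = D*(64 + D)/9)
V(-8) + W(-7)*L(7) = 0 + ((⅑)*(-7)*(64 - 7))*(7*(1 + 7)) = 0 + ((⅑)*(-7)*57)*(7*8) = 0 - 133/3*56 = 0 - 7448/3 = -7448/3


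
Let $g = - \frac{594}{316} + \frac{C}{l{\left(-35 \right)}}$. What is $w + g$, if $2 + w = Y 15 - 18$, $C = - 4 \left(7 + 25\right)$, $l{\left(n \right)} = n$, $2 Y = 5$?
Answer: $\frac{53302}{2765} \approx 19.277$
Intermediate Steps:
$Y = \frac{5}{2}$ ($Y = \frac{1}{2} \cdot 5 = \frac{5}{2} \approx 2.5$)
$C = -128$ ($C = \left(-4\right) 32 = -128$)
$g = \frac{9829}{5530}$ ($g = - \frac{594}{316} - \frac{128}{-35} = \left(-594\right) \frac{1}{316} - - \frac{128}{35} = - \frac{297}{158} + \frac{128}{35} = \frac{9829}{5530} \approx 1.7774$)
$w = \frac{35}{2}$ ($w = -2 + \left(\frac{5}{2} \cdot 15 - 18\right) = -2 + \left(\frac{75}{2} - 18\right) = -2 + \frac{39}{2} = \frac{35}{2} \approx 17.5$)
$w + g = \frac{35}{2} + \frac{9829}{5530} = \frac{53302}{2765}$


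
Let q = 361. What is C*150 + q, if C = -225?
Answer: -33389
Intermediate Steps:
C*150 + q = -225*150 + 361 = -33750 + 361 = -33389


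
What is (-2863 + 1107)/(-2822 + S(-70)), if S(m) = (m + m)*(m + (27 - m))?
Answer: 878/3301 ≈ 0.26598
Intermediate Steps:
S(m) = 54*m (S(m) = (2*m)*27 = 54*m)
(-2863 + 1107)/(-2822 + S(-70)) = (-2863 + 1107)/(-2822 + 54*(-70)) = -1756/(-2822 - 3780) = -1756/(-6602) = -1756*(-1/6602) = 878/3301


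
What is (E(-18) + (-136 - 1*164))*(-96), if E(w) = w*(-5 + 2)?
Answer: 23616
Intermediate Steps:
E(w) = -3*w (E(w) = w*(-3) = -3*w)
(E(-18) + (-136 - 1*164))*(-96) = (-3*(-18) + (-136 - 1*164))*(-96) = (54 + (-136 - 164))*(-96) = (54 - 300)*(-96) = -246*(-96) = 23616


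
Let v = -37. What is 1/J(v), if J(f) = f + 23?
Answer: -1/14 ≈ -0.071429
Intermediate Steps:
J(f) = 23 + f
1/J(v) = 1/(23 - 37) = 1/(-14) = -1/14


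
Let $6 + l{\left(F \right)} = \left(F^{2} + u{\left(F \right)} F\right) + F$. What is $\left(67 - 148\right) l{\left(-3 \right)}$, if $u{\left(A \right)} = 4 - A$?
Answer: $1701$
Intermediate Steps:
$l{\left(F \right)} = -6 + F + F^{2} + F \left(4 - F\right)$ ($l{\left(F \right)} = -6 + \left(\left(F^{2} + \left(4 - F\right) F\right) + F\right) = -6 + \left(\left(F^{2} + F \left(4 - F\right)\right) + F\right) = -6 + \left(F + F^{2} + F \left(4 - F\right)\right) = -6 + F + F^{2} + F \left(4 - F\right)$)
$\left(67 - 148\right) l{\left(-3 \right)} = \left(67 - 148\right) \left(-6 + 5 \left(-3\right)\right) = - 81 \left(-6 - 15\right) = \left(-81\right) \left(-21\right) = 1701$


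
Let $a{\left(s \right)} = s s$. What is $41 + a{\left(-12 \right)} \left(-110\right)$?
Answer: $-15799$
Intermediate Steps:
$a{\left(s \right)} = s^{2}$
$41 + a{\left(-12 \right)} \left(-110\right) = 41 + \left(-12\right)^{2} \left(-110\right) = 41 + 144 \left(-110\right) = 41 - 15840 = -15799$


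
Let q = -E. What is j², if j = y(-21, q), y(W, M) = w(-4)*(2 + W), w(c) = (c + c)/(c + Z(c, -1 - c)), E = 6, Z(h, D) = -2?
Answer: 5776/9 ≈ 641.78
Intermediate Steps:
w(c) = 2*c/(-2 + c) (w(c) = (c + c)/(c - 2) = (2*c)/(-2 + c) = 2*c/(-2 + c))
q = -6 (q = -1*6 = -6)
y(W, M) = 8/3 + 4*W/3 (y(W, M) = (2*(-4)/(-2 - 4))*(2 + W) = (2*(-4)/(-6))*(2 + W) = (2*(-4)*(-⅙))*(2 + W) = 4*(2 + W)/3 = 8/3 + 4*W/3)
j = -76/3 (j = 8/3 + (4/3)*(-21) = 8/3 - 28 = -76/3 ≈ -25.333)
j² = (-76/3)² = 5776/9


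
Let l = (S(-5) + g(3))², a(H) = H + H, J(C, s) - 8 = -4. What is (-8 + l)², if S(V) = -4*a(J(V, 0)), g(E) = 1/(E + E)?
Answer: 1309933249/1296 ≈ 1.0108e+6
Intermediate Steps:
J(C, s) = 4 (J(C, s) = 8 - 4 = 4)
a(H) = 2*H
g(E) = 1/(2*E)
S(V) = -32 (S(V) = -8*4 = -4*8 = -32)
l = 36481/36 (l = (-32 + (½)/3)² = (-32 + (½)*(⅓))² = (-32 + ⅙)² = (-191/6)² = 36481/36 ≈ 1013.4)
(-8 + l)² = (-8 + 36481/36)² = (36193/36)² = 1309933249/1296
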